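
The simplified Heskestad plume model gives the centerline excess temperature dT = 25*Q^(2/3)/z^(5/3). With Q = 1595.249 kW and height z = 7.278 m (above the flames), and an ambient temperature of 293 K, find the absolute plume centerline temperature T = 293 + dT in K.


Q^(2/3) = 136.53
z^(5/3) = 27.333
dT = 25 * 136.53 / 27.333 = 124.87 K
T = 293 + 124.87 = 417.87 K

417.87 K


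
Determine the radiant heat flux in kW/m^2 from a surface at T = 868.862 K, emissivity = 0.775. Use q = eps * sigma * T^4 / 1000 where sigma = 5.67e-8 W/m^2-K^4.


T^4 = 5.6991e+11
q = 0.775 * 5.67e-8 * 5.6991e+11 / 1000 = 25.043 kW/m^2

25.043 kW/m^2


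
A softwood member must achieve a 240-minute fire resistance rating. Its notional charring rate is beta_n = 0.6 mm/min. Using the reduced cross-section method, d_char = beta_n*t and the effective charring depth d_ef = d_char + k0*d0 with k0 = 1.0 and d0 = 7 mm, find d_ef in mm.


d_char = 0.6 * 240 = 144 mm
d_ef = 144 + 1.0*7 = 151 mm

151 mm


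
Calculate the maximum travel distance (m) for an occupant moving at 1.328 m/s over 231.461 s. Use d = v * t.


d = 1.328 * 231.461 = 307.38 m

307.38 m


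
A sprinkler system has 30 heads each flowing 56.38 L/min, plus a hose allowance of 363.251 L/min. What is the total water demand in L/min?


Sprinkler demand = 30 * 56.38 = 1691.4 L/min
Total = 1691.4 + 363.251 = 2054.651 L/min

2054.651 L/min


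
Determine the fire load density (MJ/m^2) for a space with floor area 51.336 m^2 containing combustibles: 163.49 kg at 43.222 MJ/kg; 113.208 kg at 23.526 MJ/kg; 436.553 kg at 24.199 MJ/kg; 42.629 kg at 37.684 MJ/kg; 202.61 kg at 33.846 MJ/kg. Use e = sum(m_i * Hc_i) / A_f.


Total energy = 163.49*43.222 + 113.208*23.526 + 436.553*24.199 + 42.629*37.684 + 202.61*33.846
= 7066.365 + 2663.331 + 10564.15 + 1606.431 + 6857.538
= 28757.81 MJ
e = 28757.81 / 51.336 = 560.19 MJ/m^2

560.19 MJ/m^2


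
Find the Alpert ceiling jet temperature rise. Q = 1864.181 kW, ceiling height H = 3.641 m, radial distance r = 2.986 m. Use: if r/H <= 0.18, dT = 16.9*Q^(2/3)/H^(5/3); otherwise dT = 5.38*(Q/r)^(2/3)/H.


r/H = 2.986 / 3.641 = 0.82010
r/H > 0.18, so dT = 5.38*(Q/r)^(2/3)/H
Q/r = 624.31
(Q/r)^(2/3) = 73.046
dT = 5.38 * 73.046 / 3.641 = 107.93 K

107.93 K


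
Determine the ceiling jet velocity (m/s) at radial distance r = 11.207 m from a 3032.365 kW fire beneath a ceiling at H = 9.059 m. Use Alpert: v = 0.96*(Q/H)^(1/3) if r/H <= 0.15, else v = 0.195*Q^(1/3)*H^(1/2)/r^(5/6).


r/H = 11.207 / 9.059 = 1.2371
r/H > 0.15, so v = 0.195*Q^(1/3)*H^(1/2)/r^(5/6)
Q^(1/3) = 14.474
H^(1/2) = 3.0098
r^(5/6) = 7.4916
v = 0.195 * 14.474 * 3.0098 / 7.4916 = 1.1340 m/s

1.1340 m/s


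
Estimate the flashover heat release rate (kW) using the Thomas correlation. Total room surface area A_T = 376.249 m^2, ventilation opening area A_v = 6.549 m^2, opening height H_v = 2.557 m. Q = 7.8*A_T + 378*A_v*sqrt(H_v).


7.8*A_T = 2934.7
sqrt(H_v) = 1.5991
378*A_v*sqrt(H_v) = 3958.5
Q = 2934.7 + 3958.5 = 6893.3 kW

6893.3 kW


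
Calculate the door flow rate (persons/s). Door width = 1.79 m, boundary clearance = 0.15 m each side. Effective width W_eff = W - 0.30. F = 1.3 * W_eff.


W_eff = 1.79 - 0.30 = 1.49 m
F = 1.3 * 1.49 = 1.937 persons/s

1.937 persons/s


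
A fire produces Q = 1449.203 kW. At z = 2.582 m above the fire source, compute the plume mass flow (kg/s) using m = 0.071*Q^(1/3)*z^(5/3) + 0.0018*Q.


Q^(1/3) = 11.316
z^(5/3) = 4.8595
First term = 0.071 * 11.316 * 4.8595 = 3.9045
Second term = 0.0018 * 1449.203 = 2.6086
m = 6.5130 kg/s

6.5130 kg/s


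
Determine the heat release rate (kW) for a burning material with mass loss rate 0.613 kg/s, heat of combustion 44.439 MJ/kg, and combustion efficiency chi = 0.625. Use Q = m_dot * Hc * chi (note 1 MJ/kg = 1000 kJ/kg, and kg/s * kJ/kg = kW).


Hc = 44.439 MJ/kg = 44.439 * 1000 kJ/kg = 44439 kJ/kg
Q = 0.613 kg/s * 44439 kJ/kg * 0.625 = 17026 kW

17026 kW


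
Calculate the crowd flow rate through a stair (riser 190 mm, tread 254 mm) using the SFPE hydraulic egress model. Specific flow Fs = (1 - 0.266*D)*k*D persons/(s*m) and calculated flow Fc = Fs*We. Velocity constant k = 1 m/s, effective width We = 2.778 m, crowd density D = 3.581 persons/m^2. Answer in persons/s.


1 - 0.266*D = 1 - 0.266*3.581 = 0.047454
Fs = 0.047454 * 1 * 3.581 = 0.16993 persons/(s*m)
Fc = 0.16993 * 2.778 = 0.47207 persons/s

0.47207 persons/s


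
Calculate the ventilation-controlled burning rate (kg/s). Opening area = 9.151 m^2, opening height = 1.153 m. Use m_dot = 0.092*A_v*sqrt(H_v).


sqrt(H_v) = 1.0738
m_dot = 0.092 * 9.151 * 1.0738 = 0.90401 kg/s

0.90401 kg/s


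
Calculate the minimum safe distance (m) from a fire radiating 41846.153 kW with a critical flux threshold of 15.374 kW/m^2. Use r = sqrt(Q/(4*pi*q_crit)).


4*pi*q_crit = 193.20
Q/(4*pi*q_crit) = 216.60
r = sqrt(216.60) = 14.717 m

14.717 m


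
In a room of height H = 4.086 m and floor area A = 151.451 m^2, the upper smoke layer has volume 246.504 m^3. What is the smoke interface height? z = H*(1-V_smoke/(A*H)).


V/(A*H) = 0.39834
1 - 0.39834 = 0.60166
z = 4.086 * 0.60166 = 2.4584 m

2.4584 m


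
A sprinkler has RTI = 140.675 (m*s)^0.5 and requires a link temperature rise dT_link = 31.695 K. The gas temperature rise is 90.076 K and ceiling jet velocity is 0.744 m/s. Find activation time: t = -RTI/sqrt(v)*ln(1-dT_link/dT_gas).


dT_link/dT_gas = 0.35187
ln(1 - 0.35187) = -0.43366
t = -140.675 / sqrt(0.744) * -0.43366 = 70.727 s

70.727 s


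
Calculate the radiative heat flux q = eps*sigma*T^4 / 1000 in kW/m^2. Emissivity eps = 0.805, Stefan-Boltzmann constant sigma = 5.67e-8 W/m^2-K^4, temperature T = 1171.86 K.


T^4 = 1.8858e+12
q = 0.805 * 5.67e-8 * 1.8858e+12 / 1000 = 86.076 kW/m^2

86.076 kW/m^2


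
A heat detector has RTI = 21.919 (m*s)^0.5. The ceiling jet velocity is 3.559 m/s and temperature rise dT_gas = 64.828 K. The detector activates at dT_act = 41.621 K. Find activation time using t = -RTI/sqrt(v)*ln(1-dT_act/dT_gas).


dT_act/dT_gas = 0.64202
ln(1 - 0.64202) = -1.0273
t = -21.919 / sqrt(3.559) * -1.0273 = 11.936 s

11.936 s


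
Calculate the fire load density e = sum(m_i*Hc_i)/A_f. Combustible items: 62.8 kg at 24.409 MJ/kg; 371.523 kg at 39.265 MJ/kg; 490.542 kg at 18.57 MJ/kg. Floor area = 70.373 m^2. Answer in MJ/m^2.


Total energy = 62.8*24.409 + 371.523*39.265 + 490.542*18.57
= 1532.885 + 14587.85 + 9109.365
= 25230.10 MJ
e = 25230.10 / 70.373 = 358.52 MJ/m^2

358.52 MJ/m^2


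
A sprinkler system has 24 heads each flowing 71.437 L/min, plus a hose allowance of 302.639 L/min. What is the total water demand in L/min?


Sprinkler demand = 24 * 71.437 = 1714.488 L/min
Total = 1714.488 + 302.639 = 2017.127 L/min

2017.127 L/min


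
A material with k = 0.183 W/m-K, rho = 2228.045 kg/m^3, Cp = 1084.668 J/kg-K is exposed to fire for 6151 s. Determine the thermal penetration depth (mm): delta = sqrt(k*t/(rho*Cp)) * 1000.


alpha = 0.183 / (2228.045 * 1084.668) = 7.5723e-08 m^2/s
alpha * t = 0.00046577
delta = sqrt(0.00046577) * 1000 = 21.582 mm

21.582 mm


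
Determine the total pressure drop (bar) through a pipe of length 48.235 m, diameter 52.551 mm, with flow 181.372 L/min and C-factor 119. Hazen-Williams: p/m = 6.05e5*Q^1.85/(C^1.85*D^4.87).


Q^1.85 = 15078
C^1.85 = 6914.5
D^4.87 = 2.3946e+08
p/m = 0.0055096 bar/m
p_total = 0.0055096 * 48.235 = 0.26575 bar

0.26575 bar


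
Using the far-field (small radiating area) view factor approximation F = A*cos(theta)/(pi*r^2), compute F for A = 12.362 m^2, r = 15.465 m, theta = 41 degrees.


cos(41 deg) = 0.75471
pi*r^2 = 751.36
F = 12.362 * 0.75471 / 751.36 = 0.012417

0.012417


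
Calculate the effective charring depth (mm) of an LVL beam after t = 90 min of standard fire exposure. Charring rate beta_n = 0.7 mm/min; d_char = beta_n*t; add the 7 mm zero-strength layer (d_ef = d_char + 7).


d_char = 0.7 * 90 = 63 mm
d_ef = 63 + 1.0*7 = 70 mm

70 mm


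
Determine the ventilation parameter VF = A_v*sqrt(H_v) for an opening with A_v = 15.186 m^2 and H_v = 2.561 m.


sqrt(H_v) = 1.6003
VF = 15.186 * 1.6003 = 24.302 m^(5/2)

24.302 m^(5/2)


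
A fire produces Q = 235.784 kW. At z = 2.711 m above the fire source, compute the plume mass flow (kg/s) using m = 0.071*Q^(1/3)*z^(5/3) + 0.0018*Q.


Q^(1/3) = 6.1779
z^(5/3) = 5.2709
First term = 0.071 * 6.1779 * 5.2709 = 2.3120
Second term = 0.0018 * 235.784 = 0.42441
m = 2.7364 kg/s

2.7364 kg/s


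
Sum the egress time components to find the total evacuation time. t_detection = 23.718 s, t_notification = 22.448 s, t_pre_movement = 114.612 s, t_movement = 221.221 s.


Total = 23.718 + 22.448 + 114.612 + 221.221 = 381.999 s

381.999 s


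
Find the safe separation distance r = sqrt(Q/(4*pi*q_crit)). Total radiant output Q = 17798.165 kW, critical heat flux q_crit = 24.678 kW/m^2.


4*pi*q_crit = 310.11
Q/(4*pi*q_crit) = 57.393
r = sqrt(57.393) = 7.5758 m

7.5758 m


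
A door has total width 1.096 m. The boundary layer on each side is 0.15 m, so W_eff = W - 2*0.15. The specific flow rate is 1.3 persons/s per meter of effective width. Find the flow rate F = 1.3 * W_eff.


W_eff = 1.096 - 0.30 = 0.796 m
F = 1.3 * 0.796 = 1.0348 persons/s

1.0348 persons/s


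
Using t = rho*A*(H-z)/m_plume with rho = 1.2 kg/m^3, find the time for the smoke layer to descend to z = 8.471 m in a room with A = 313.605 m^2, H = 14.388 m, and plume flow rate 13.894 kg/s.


H - z = 5.917 m
t = 1.2 * 313.605 * 5.917 / 13.894 = 160.26 s

160.26 s


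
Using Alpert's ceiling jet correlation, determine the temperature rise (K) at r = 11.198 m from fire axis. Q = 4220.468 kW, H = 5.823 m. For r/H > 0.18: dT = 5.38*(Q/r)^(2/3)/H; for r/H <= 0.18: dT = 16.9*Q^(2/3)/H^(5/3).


r/H = 11.198 / 5.823 = 1.9231
r/H > 0.18, so dT = 5.38*(Q/r)^(2/3)/H
Q/r = 376.89
(Q/r)^(2/3) = 52.177
dT = 5.38 * 52.177 / 5.823 = 48.208 K

48.208 K


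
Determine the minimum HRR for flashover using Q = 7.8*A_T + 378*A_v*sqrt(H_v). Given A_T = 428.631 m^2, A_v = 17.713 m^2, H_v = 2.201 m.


7.8*A_T = 3343.3
sqrt(H_v) = 1.4836
378*A_v*sqrt(H_v) = 9933.3
Q = 3343.3 + 9933.3 = 13277 kW

13277 kW


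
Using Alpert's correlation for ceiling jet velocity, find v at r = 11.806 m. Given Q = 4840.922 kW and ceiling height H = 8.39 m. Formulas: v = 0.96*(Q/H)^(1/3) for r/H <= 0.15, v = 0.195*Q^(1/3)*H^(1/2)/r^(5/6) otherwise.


r/H = 11.806 / 8.39 = 1.4072
r/H > 0.15, so v = 0.195*Q^(1/3)*H^(1/2)/r^(5/6)
Q^(1/3) = 16.916
H^(1/2) = 2.8965
r^(5/6) = 7.8238
v = 0.195 * 16.916 * 2.8965 / 7.8238 = 1.2213 m/s

1.2213 m/s


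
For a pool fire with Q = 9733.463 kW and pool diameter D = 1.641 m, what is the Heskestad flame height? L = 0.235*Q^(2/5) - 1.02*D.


Q^(2/5) = 39.383
0.235 * Q^(2/5) = 9.2550
1.02 * D = 1.6738
L = 7.5811 m

7.5811 m


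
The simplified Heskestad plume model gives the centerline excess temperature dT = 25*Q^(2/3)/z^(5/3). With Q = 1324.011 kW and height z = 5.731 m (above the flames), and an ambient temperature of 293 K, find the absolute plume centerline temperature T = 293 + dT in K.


Q^(2/3) = 120.58
z^(5/3) = 18.353
dT = 25 * 120.58 / 18.353 = 164.24 K
T = 293 + 164.24 = 457.24 K

457.24 K


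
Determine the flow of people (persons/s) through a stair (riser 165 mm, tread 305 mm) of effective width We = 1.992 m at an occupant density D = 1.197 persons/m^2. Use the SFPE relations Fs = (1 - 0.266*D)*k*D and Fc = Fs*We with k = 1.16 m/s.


1 - 0.266*D = 1 - 0.266*1.197 = 0.68160
Fs = 0.68160 * 1.16 * 1.197 = 0.94641 persons/(s*m)
Fc = 0.94641 * 1.992 = 1.8853 persons/s

1.8853 persons/s


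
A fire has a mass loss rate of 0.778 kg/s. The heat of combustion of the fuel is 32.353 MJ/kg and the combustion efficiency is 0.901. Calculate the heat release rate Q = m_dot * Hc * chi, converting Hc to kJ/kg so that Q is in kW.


Hc = 32.353 MJ/kg = 32.353 * 1000 kJ/kg = 32353 kJ/kg
Q = 0.778 kg/s * 32353 kJ/kg * 0.901 = 22679 kW

22679 kW


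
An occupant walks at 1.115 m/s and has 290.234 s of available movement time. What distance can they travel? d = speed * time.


d = 1.115 * 290.234 = 323.61 m

323.61 m


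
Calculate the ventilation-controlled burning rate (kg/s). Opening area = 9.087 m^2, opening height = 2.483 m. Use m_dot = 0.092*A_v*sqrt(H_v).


sqrt(H_v) = 1.5758
m_dot = 0.092 * 9.087 * 1.5758 = 1.3173 kg/s

1.3173 kg/s


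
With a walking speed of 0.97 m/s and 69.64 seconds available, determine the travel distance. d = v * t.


d = 0.97 * 69.64 = 67.551 m

67.551 m


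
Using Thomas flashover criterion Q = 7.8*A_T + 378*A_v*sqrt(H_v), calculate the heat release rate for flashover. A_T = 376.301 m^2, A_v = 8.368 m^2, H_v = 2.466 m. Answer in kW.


7.8*A_T = 2935.1
sqrt(H_v) = 1.5704
378*A_v*sqrt(H_v) = 4967.2
Q = 2935.1 + 4967.2 = 7902.3 kW

7902.3 kW


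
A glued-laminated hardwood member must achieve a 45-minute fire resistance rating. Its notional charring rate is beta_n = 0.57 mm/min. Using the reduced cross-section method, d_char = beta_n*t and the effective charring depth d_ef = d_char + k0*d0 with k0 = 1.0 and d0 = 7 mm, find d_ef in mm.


d_char = 0.57 * 45 = 25.65 mm
d_ef = 25.65 + 1.0*7 = 32.65 mm

32.65 mm


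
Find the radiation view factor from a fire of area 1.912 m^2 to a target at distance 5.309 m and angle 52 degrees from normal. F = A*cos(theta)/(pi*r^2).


cos(52 deg) = 0.61566
pi*r^2 = 88.547
F = 1.912 * 0.61566 / 88.547 = 0.013294

0.013294


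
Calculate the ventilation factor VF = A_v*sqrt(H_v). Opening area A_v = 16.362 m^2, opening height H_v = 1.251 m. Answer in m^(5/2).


sqrt(H_v) = 1.1185
VF = 16.362 * 1.1185 = 18.301 m^(5/2)

18.301 m^(5/2)


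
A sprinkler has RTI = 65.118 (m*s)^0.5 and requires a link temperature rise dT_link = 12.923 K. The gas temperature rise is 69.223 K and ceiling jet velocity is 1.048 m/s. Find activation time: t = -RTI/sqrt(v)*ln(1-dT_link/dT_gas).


dT_link/dT_gas = 0.18669
ln(1 - 0.18669) = -0.20664
t = -65.118 / sqrt(1.048) * -0.20664 = 13.144 s

13.144 s


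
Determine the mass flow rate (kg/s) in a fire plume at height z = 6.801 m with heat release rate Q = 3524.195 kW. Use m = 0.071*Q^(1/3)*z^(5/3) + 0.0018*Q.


Q^(1/3) = 15.218
z^(5/3) = 24.413
First term = 0.071 * 15.218 * 24.413 = 26.377
Second term = 0.0018 * 3524.195 = 6.3436
m = 32.721 kg/s

32.721 kg/s


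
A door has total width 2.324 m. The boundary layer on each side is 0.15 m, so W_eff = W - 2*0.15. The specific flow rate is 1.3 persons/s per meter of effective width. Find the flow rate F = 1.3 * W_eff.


W_eff = 2.324 - 0.30 = 2.024 m
F = 1.3 * 2.024 = 2.6312 persons/s

2.6312 persons/s


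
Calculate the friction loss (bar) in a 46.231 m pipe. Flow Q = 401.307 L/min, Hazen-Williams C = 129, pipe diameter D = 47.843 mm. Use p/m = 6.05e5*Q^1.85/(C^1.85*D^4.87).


Q^1.85 = 65529
C^1.85 = 8027.7
D^4.87 = 1.5161e+08
p/m = 0.032575 bar/m
p_total = 0.032575 * 46.231 = 1.5060 bar

1.5060 bar


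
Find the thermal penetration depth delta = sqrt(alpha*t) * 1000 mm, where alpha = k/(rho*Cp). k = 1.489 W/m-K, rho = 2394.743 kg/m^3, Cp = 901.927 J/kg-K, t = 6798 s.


alpha = 1.489 / (2394.743 * 901.927) = 6.8939e-07 m^2/s
alpha * t = 0.0046865
delta = sqrt(0.0046865) * 1000 = 68.458 mm

68.458 mm


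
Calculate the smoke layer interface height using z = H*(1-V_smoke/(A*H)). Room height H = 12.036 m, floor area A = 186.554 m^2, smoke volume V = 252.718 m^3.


V/(A*H) = 0.11255
1 - 0.11255 = 0.88745
z = 12.036 * 0.88745 = 10.681 m

10.681 m


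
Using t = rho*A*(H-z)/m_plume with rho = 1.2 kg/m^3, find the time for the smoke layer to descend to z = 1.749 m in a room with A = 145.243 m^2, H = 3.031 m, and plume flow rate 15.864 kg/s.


H - z = 1.282 m
t = 1.2 * 145.243 * 1.282 / 15.864 = 14.085 s

14.085 s


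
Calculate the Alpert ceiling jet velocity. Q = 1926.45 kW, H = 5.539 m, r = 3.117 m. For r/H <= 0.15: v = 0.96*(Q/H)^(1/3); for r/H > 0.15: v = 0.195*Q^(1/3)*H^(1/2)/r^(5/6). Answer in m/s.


r/H = 3.117 / 5.539 = 0.56274
r/H > 0.15, so v = 0.195*Q^(1/3)*H^(1/2)/r^(5/6)
Q^(1/3) = 12.443
H^(1/2) = 2.3535
r^(5/6) = 2.5790
v = 0.195 * 12.443 * 2.3535 / 2.5790 = 2.2142 m/s

2.2142 m/s


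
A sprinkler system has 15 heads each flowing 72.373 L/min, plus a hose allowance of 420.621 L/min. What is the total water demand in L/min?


Sprinkler demand = 15 * 72.373 = 1085.595 L/min
Total = 1085.595 + 420.621 = 1506.216 L/min

1506.216 L/min


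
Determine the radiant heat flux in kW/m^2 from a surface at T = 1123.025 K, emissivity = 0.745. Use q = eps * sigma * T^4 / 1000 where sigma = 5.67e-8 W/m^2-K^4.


T^4 = 1.5906e+12
q = 0.745 * 5.67e-8 * 1.5906e+12 / 1000 = 67.189 kW/m^2

67.189 kW/m^2


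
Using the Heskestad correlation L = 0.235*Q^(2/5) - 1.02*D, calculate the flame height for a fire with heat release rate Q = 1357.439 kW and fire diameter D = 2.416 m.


Q^(2/5) = 17.910
0.235 * Q^(2/5) = 4.2088
1.02 * D = 2.4643
L = 1.7445 m

1.7445 m


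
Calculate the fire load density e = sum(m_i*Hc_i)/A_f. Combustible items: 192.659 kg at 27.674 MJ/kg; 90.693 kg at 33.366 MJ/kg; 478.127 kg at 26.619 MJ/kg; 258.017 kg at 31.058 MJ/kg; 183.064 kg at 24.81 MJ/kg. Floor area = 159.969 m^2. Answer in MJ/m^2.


Total energy = 192.659*27.674 + 90.693*33.366 + 478.127*26.619 + 258.017*31.058 + 183.064*24.81
= 5331.645 + 3026.063 + 12727.26 + 8013.492 + 4541.818
= 33640.28 MJ
e = 33640.28 / 159.969 = 210.29 MJ/m^2

210.29 MJ/m^2


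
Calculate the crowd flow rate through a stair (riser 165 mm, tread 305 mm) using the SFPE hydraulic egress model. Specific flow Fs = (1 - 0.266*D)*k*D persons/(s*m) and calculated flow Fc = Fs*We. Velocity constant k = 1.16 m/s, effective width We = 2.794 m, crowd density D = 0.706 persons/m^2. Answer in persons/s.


1 - 0.266*D = 1 - 0.266*0.706 = 0.81220
Fs = 0.81220 * 1.16 * 0.706 = 0.66516 persons/(s*m)
Fc = 0.66516 * 2.794 = 1.8585 persons/s

1.8585 persons/s


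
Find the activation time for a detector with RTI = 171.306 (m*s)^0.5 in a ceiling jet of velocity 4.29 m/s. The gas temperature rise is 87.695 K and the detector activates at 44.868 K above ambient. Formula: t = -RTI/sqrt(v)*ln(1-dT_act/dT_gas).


dT_act/dT_gas = 0.51164
ln(1 - 0.51164) = -0.71670
t = -171.306 / sqrt(4.29) * -0.71670 = 59.276 s

59.276 s


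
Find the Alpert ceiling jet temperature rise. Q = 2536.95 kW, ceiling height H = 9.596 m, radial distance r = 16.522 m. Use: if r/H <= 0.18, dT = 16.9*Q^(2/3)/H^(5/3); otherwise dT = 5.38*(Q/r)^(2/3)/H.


r/H = 16.522 / 9.596 = 1.7218
r/H > 0.18, so dT = 5.38*(Q/r)^(2/3)/H
Q/r = 153.55
(Q/r)^(2/3) = 28.675
dT = 5.38 * 28.675 / 9.596 = 16.077 K

16.077 K


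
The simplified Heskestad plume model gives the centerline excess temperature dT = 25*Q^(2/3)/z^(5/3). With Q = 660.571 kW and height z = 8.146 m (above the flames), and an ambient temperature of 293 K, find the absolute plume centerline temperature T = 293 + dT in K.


Q^(2/3) = 75.848
z^(5/3) = 32.979
dT = 25 * 75.848 / 32.979 = 57.497 K
T = 293 + 57.497 = 350.50 K

350.50 K


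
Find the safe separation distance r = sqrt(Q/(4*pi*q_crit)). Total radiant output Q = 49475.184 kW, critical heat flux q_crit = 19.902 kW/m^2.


4*pi*q_crit = 250.10
Q/(4*pi*q_crit) = 197.82
r = sqrt(197.82) = 14.065 m

14.065 m


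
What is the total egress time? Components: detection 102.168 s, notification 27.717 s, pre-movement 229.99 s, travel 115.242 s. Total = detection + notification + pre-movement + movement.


Total = 102.168 + 27.717 + 229.99 + 115.242 = 475.117 s

475.117 s


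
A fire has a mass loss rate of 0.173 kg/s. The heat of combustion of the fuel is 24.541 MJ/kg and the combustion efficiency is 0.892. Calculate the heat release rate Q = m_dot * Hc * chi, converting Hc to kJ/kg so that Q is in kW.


Hc = 24.541 MJ/kg = 24.541 * 1000 kJ/kg = 24541 kJ/kg
Q = 0.173 kg/s * 24541 kJ/kg * 0.892 = 3787.1 kW

3787.1 kW


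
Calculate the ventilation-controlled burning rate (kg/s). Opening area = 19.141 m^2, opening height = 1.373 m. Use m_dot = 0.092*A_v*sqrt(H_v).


sqrt(H_v) = 1.1718
m_dot = 0.092 * 19.141 * 1.1718 = 2.0634 kg/s

2.0634 kg/s


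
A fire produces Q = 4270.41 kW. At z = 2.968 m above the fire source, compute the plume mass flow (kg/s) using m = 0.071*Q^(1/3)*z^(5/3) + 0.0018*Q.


Q^(1/3) = 16.224
z^(5/3) = 6.1297
First term = 0.071 * 16.224 * 6.1297 = 7.0608
Second term = 0.0018 * 4270.41 = 7.6867
m = 14.748 kg/s

14.748 kg/s


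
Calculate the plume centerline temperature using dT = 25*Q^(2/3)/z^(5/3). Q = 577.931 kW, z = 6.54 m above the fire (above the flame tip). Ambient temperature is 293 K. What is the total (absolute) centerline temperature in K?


Q^(2/3) = 69.383
z^(5/3) = 22.872
dT = 25 * 69.383 / 22.872 = 75.839 K
T = 293 + 75.839 = 368.84 K

368.84 K


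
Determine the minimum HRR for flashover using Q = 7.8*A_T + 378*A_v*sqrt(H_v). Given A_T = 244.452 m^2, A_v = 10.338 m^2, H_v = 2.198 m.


7.8*A_T = 1906.7
sqrt(H_v) = 1.4826
378*A_v*sqrt(H_v) = 5793.5
Q = 1906.7 + 5793.5 = 7700.2 kW

7700.2 kW


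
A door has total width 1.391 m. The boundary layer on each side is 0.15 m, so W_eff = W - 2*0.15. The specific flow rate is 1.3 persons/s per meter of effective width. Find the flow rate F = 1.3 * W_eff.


W_eff = 1.391 - 0.30 = 1.091 m
F = 1.3 * 1.091 = 1.4183 persons/s

1.4183 persons/s


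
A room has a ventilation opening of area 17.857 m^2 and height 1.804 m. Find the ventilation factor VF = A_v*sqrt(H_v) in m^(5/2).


sqrt(H_v) = 1.3431
VF = 17.857 * 1.3431 = 23.984 m^(5/2)

23.984 m^(5/2)


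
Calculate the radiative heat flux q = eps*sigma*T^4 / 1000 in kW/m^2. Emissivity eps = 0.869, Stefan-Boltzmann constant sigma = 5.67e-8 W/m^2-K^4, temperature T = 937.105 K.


T^4 = 7.7118e+11
q = 0.869 * 5.67e-8 * 7.7118e+11 / 1000 = 37.998 kW/m^2

37.998 kW/m^2


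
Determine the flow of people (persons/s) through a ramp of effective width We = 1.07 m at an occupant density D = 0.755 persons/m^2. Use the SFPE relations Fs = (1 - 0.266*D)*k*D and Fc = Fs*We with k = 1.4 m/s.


1 - 0.266*D = 1 - 0.266*0.755 = 0.79917
Fs = 0.79917 * 1.4 * 0.755 = 0.84472 persons/(s*m)
Fc = 0.84472 * 1.07 = 0.90385 persons/s

0.90385 persons/s


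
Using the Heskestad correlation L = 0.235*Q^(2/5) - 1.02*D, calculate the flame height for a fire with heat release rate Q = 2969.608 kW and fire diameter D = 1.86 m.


Q^(2/5) = 24.495
0.235 * Q^(2/5) = 5.7564
1.02 * D = 1.8972
L = 3.8592 m

3.8592 m


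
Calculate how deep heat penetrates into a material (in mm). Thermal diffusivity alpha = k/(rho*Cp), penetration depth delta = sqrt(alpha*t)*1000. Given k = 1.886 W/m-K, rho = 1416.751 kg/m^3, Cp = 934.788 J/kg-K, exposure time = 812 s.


alpha = 1.886 / (1416.751 * 934.788) = 1.4241e-06 m^2/s
alpha * t = 0.0011564
delta = sqrt(0.0011564) * 1000 = 34.005 mm

34.005 mm


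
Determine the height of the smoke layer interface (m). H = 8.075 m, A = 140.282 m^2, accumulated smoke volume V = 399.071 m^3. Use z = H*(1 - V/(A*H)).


V/(A*H) = 0.35229
1 - 0.35229 = 0.64771
z = 8.075 * 0.64771 = 5.2302 m

5.2302 m


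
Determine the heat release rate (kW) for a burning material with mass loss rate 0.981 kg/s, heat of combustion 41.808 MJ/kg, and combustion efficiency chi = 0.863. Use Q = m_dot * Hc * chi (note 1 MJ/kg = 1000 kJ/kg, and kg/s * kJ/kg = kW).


Hc = 41.808 MJ/kg = 41.808 * 1000 kJ/kg = 41808 kJ/kg
Q = 0.981 kg/s * 41808 kJ/kg * 0.863 = 35395 kW

35395 kW


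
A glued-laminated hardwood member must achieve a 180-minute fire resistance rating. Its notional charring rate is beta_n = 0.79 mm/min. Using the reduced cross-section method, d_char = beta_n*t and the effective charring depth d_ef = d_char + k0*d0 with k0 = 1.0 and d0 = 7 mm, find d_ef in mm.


d_char = 0.79 * 180 = 142.2 mm
d_ef = 142.2 + 1.0*7 = 149.2 mm

149.2 mm


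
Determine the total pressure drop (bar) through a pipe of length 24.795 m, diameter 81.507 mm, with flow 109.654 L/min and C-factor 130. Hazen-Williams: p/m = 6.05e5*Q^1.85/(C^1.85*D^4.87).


Q^1.85 = 5943.5
C^1.85 = 8143.2
D^4.87 = 2.0301e+09
p/m = 0.00021751 bar/m
p_total = 0.00021751 * 24.795 = 0.0053932 bar

0.0053932 bar


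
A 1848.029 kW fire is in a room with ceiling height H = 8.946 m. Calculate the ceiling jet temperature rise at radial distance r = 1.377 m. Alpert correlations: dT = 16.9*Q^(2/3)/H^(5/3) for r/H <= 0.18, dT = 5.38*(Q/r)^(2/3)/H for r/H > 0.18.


r/H = 1.377 / 8.946 = 0.15392
r/H <= 0.18, so dT = 16.9*Q^(2/3)/H^(5/3)
Q^(2/3) = 150.59
H^(5/3) = 38.552
dT = 16.9 * 150.59 / 38.552 = 66.015 K

66.015 K


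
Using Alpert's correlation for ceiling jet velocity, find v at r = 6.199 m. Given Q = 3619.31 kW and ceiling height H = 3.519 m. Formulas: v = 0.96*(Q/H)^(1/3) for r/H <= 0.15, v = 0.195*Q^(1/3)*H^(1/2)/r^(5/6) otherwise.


r/H = 6.199 / 3.519 = 1.7616
r/H > 0.15, so v = 0.195*Q^(1/3)*H^(1/2)/r^(5/6)
Q^(1/3) = 15.354
H^(1/2) = 1.8759
r^(5/6) = 4.5737
v = 0.195 * 15.354 * 1.8759 / 4.5737 = 1.2280 m/s

1.2280 m/s


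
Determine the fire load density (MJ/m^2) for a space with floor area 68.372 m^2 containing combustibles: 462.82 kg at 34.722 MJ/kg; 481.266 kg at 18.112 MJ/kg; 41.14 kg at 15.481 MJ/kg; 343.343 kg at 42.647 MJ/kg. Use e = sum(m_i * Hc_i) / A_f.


Total energy = 462.82*34.722 + 481.266*18.112 + 41.14*15.481 + 343.343*42.647
= 16070.04 + 8716.690 + 636.8883 + 14642.55
= 40066.16 MJ
e = 40066.16 / 68.372 = 586.00 MJ/m^2

586.00 MJ/m^2


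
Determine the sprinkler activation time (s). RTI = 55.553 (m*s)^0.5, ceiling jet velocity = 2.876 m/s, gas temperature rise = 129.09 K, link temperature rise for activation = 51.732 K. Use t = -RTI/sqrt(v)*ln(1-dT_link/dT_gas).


dT_link/dT_gas = 0.40074
ln(1 - 0.40074) = -0.51207
t = -55.553 / sqrt(2.876) * -0.51207 = 16.774 s

16.774 s


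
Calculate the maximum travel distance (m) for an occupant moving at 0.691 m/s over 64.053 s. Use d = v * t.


d = 0.691 * 64.053 = 44.261 m

44.261 m


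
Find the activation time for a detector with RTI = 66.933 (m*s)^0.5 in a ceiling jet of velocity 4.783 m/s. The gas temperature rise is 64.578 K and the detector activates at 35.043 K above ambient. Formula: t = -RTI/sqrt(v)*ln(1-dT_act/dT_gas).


dT_act/dT_gas = 0.54265
ln(1 - 0.54265) = -0.78230
t = -66.933 / sqrt(4.783) * -0.78230 = 23.942 s

23.942 s


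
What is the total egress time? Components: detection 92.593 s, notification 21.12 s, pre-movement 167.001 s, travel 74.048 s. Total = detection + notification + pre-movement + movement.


Total = 92.593 + 21.12 + 167.001 + 74.048 = 354.762 s

354.762 s


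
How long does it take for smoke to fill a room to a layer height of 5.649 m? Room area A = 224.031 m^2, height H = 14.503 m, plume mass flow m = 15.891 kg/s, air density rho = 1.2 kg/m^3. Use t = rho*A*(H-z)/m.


H - z = 8.854 m
t = 1.2 * 224.031 * 8.854 / 15.891 = 149.79 s

149.79 s


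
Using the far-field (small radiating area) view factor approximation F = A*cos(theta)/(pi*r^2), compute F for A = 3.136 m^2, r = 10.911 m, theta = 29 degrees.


cos(29 deg) = 0.87462
pi*r^2 = 374.01
F = 3.136 * 0.87462 / 374.01 = 0.0073336

0.0073336


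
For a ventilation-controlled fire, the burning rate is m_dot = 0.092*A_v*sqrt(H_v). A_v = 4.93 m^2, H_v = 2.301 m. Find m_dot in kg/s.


sqrt(H_v) = 1.5169
m_dot = 0.092 * 4.93 * 1.5169 = 0.68801 kg/s

0.68801 kg/s


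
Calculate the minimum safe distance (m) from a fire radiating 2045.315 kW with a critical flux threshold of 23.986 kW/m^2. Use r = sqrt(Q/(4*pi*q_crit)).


4*pi*q_crit = 301.42
Q/(4*pi*q_crit) = 6.7857
r = sqrt(6.7857) = 2.6049 m

2.6049 m


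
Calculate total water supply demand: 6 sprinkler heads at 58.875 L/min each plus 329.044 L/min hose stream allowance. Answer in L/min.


Sprinkler demand = 6 * 58.875 = 353.25 L/min
Total = 353.25 + 329.044 = 682.294 L/min

682.294 L/min


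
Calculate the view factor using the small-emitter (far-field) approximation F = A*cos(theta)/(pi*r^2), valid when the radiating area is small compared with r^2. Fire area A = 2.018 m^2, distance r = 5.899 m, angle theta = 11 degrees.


cos(11 deg) = 0.98163
pi*r^2 = 109.32
F = 2.018 * 0.98163 / 109.32 = 0.018120

0.018120


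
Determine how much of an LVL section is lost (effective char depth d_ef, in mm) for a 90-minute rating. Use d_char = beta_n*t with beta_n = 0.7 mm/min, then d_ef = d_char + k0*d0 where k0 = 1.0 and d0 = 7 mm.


d_char = 0.7 * 90 = 63 mm
d_ef = 63 + 1.0*7 = 70 mm

70 mm


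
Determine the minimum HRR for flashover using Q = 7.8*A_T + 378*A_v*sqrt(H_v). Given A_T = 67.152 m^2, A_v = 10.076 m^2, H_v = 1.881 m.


7.8*A_T = 523.79
sqrt(H_v) = 1.3715
378*A_v*sqrt(H_v) = 5223.7
Q = 523.79 + 5223.7 = 5747.4 kW

5747.4 kW


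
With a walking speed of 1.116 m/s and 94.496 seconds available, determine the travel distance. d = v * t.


d = 1.116 * 94.496 = 105.46 m

105.46 m


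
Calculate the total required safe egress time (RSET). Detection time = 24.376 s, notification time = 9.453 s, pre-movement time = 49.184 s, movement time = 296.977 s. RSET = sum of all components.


Total = 24.376 + 9.453 + 49.184 + 296.977 = 379.99 s

379.99 s


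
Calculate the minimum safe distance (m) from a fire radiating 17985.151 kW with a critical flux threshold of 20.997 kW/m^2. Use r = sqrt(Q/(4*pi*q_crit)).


4*pi*q_crit = 263.86
Q/(4*pi*q_crit) = 68.163
r = sqrt(68.163) = 8.2561 m

8.2561 m


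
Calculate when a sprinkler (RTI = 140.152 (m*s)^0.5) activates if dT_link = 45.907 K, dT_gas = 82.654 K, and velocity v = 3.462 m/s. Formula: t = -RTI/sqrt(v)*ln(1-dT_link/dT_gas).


dT_link/dT_gas = 0.55541
ln(1 - 0.55541) = -0.81061
t = -140.152 / sqrt(3.462) * -0.81061 = 61.058 s

61.058 s


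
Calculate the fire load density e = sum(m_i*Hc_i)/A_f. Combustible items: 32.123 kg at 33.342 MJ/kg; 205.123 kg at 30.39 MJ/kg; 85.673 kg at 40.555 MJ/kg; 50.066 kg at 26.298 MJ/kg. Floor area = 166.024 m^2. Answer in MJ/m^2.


Total energy = 32.123*33.342 + 205.123*30.39 + 85.673*40.555 + 50.066*26.298
= 1071.045 + 6233.688 + 3474.469 + 1316.636
= 12095.84 MJ
e = 12095.84 / 166.024 = 72.856 MJ/m^2

72.856 MJ/m^2


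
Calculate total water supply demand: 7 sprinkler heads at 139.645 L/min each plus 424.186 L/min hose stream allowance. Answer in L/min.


Sprinkler demand = 7 * 139.645 = 977.515 L/min
Total = 977.515 + 424.186 = 1401.701 L/min

1401.701 L/min


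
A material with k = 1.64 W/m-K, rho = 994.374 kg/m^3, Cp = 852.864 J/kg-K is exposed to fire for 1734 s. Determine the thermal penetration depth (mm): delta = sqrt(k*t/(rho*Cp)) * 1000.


alpha = 1.64 / (994.374 * 852.864) = 1.9338e-06 m^2/s
alpha * t = 0.0033532
delta = sqrt(0.0033532) * 1000 = 57.907 mm

57.907 mm


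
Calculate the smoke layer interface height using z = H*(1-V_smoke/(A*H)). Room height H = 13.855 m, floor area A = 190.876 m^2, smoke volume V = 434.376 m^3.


V/(A*H) = 0.16425
1 - 0.16425 = 0.83575
z = 13.855 * 0.83575 = 11.579 m

11.579 m


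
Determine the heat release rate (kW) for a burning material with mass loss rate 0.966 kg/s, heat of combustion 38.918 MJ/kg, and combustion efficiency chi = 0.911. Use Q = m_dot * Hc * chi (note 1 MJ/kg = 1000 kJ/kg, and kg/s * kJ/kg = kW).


Hc = 38.918 MJ/kg = 38.918 * 1000 kJ/kg = 38918 kJ/kg
Q = 0.966 kg/s * 38918 kJ/kg * 0.911 = 34249 kW

34249 kW


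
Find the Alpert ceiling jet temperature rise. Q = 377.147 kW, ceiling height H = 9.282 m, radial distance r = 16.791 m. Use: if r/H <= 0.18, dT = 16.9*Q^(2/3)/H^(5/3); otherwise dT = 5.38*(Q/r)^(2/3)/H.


r/H = 16.791 / 9.282 = 1.8090
r/H > 0.18, so dT = 5.38*(Q/r)^(2/3)/H
Q/r = 22.461
(Q/r)^(2/3) = 7.9608
dT = 5.38 * 7.9608 / 9.282 = 4.6142 K

4.6142 K


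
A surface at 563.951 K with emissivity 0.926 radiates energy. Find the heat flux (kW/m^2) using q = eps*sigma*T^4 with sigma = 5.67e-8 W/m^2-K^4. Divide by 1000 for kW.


T^4 = 1.0115e+11
q = 0.926 * 5.67e-8 * 1.0115e+11 / 1000 = 5.3108 kW/m^2

5.3108 kW/m^2


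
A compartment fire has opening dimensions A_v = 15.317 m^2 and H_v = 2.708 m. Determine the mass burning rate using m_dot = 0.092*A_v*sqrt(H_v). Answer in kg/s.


sqrt(H_v) = 1.6456
m_dot = 0.092 * 15.317 * 1.6456 = 2.3189 kg/s

2.3189 kg/s


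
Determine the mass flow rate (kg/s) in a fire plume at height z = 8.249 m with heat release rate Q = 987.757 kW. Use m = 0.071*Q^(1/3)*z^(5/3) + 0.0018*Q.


Q^(1/3) = 9.9590
z^(5/3) = 33.677
First term = 0.071 * 9.9590 * 33.677 = 23.813
Second term = 0.0018 * 987.757 = 1.7780
m = 25.591 kg/s

25.591 kg/s


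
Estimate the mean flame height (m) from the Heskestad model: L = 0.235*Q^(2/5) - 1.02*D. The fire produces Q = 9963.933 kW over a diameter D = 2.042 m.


Q^(2/5) = 39.753
0.235 * Q^(2/5) = 9.3420
1.02 * D = 2.0828
L = 7.2592 m

7.2592 m


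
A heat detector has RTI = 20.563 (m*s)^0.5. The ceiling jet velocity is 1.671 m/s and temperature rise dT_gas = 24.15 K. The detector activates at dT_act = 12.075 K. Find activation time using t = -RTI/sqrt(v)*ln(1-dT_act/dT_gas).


dT_act/dT_gas = 0.5
ln(1 - 0.5) = -0.69315
t = -20.563 / sqrt(1.671) * -0.69315 = 11.026 s

11.026 s


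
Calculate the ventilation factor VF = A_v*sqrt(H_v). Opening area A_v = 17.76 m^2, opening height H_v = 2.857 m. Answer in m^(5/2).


sqrt(H_v) = 1.6903
VF = 17.76 * 1.6903 = 30.019 m^(5/2)

30.019 m^(5/2)


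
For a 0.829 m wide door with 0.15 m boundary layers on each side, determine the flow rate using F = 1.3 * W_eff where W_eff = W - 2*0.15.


W_eff = 0.829 - 0.30 = 0.529 m
F = 1.3 * 0.529 = 0.68770 persons/s

0.68770 persons/s


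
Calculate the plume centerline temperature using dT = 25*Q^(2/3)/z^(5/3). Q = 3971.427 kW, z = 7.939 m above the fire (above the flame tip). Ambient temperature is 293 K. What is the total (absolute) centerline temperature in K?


Q^(2/3) = 250.78
z^(5/3) = 31.594
dT = 25 * 250.78 / 31.594 = 198.44 K
T = 293 + 198.44 = 491.44 K

491.44 K


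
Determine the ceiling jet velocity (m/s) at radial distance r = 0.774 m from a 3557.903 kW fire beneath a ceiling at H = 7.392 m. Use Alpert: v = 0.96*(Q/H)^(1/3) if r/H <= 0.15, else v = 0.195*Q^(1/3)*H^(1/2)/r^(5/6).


r/H = 0.774 / 7.392 = 0.10471
r/H <= 0.15, so v = 0.96*(Q/H)^(1/3)
Q/H = 481.32
(Q/H)^(1/3) = 7.8369
v = 0.96 * 7.8369 = 7.5234 m/s

7.5234 m/s


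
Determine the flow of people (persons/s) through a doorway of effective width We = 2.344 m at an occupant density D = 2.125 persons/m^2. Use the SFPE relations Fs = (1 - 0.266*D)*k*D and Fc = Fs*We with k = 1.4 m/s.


1 - 0.266*D = 1 - 0.266*2.125 = 0.43475
Fs = 0.43475 * 1.4 * 2.125 = 1.2934 persons/(s*m)
Fc = 1.2934 * 2.344 = 3.0317 persons/s

3.0317 persons/s


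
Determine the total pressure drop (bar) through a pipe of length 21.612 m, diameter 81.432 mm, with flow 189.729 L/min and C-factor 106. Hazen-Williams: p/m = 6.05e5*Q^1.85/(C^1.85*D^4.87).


Q^1.85 = 16389
C^1.85 = 5582.3
D^4.87 = 2.0210e+09
p/m = 0.00087885 bar/m
p_total = 0.00087885 * 21.612 = 0.018994 bar

0.018994 bar


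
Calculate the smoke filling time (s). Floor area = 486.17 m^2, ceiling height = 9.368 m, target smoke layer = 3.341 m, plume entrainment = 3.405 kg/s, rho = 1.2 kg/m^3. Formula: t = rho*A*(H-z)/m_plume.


H - z = 6.027 m
t = 1.2 * 486.17 * 6.027 / 3.405 = 1032.7 s

1032.7 s


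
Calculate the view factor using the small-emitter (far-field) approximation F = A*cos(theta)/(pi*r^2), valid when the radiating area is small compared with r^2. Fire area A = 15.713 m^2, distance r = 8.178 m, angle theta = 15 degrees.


cos(15 deg) = 0.96593
pi*r^2 = 210.11
F = 15.713 * 0.96593 / 210.11 = 0.072237

0.072237


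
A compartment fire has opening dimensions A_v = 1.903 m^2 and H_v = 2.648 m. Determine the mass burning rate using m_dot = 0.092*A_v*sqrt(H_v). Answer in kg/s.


sqrt(H_v) = 1.6273
m_dot = 0.092 * 1.903 * 1.6273 = 0.28490 kg/s

0.28490 kg/s


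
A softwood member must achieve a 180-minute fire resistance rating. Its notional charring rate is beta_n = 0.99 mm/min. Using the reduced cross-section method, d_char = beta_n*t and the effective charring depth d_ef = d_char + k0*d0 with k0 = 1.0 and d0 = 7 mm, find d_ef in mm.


d_char = 0.99 * 180 = 178.2 mm
d_ef = 178.2 + 1.0*7 = 185.2 mm

185.2 mm


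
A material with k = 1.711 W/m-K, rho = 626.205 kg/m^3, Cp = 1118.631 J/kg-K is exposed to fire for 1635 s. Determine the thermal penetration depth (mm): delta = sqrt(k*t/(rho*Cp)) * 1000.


alpha = 1.711 / (626.205 * 1118.631) = 2.4426e-06 m^2/s
alpha * t = 0.0039936
delta = sqrt(0.0039936) * 1000 = 63.195 mm

63.195 mm


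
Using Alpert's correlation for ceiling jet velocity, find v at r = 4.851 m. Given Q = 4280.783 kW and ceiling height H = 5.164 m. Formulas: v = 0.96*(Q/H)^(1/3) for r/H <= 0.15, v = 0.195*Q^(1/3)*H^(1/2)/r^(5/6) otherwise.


r/H = 4.851 / 5.164 = 0.93939
r/H > 0.15, so v = 0.195*Q^(1/3)*H^(1/2)/r^(5/6)
Q^(1/3) = 16.237
H^(1/2) = 2.2724
r^(5/6) = 3.7284
v = 0.195 * 16.237 * 2.2724 / 3.7284 = 1.9298 m/s

1.9298 m/s


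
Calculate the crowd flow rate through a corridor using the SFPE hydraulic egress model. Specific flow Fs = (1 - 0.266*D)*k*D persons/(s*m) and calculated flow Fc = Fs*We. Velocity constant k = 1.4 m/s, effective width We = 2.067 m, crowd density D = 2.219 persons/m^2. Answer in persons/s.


1 - 0.266*D = 1 - 0.266*2.219 = 0.40975
Fs = 0.40975 * 1.4 * 2.219 = 1.2729 persons/(s*m)
Fc = 1.2729 * 2.067 = 2.6311 persons/s

2.6311 persons/s


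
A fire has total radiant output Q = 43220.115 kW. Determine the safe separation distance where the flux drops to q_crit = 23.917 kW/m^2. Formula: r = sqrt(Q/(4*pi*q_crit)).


4*pi*q_crit = 300.55
Q/(4*pi*q_crit) = 143.80
r = sqrt(143.80) = 11.992 m

11.992 m


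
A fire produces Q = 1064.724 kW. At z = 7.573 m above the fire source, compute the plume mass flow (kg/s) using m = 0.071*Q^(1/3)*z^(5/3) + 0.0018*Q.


Q^(1/3) = 10.211
z^(5/3) = 29.204
First term = 0.071 * 10.211 * 29.204 = 21.173
Second term = 0.0018 * 1064.724 = 1.9165
m = 23.090 kg/s

23.090 kg/s


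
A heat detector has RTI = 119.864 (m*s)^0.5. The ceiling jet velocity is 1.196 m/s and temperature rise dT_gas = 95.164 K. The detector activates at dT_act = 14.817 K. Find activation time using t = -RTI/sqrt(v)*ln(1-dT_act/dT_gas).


dT_act/dT_gas = 0.15570
ln(1 - 0.15570) = -0.16925
t = -119.864 / sqrt(1.196) * -0.16925 = 18.550 s

18.550 s


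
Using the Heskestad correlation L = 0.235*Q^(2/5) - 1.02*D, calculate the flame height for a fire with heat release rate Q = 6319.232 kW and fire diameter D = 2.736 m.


Q^(2/5) = 33.133
0.235 * Q^(2/5) = 7.7863
1.02 * D = 2.7907
L = 4.9956 m

4.9956 m


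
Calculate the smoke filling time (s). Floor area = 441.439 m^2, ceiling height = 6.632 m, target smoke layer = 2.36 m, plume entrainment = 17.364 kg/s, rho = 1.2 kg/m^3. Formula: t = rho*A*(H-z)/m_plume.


H - z = 4.272 m
t = 1.2 * 441.439 * 4.272 / 17.364 = 130.33 s

130.33 s


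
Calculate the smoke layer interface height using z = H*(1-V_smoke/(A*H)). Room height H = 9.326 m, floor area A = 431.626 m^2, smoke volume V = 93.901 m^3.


V/(A*H) = 0.023327
1 - 0.023327 = 0.97667
z = 9.326 * 0.97667 = 9.1084 m

9.1084 m


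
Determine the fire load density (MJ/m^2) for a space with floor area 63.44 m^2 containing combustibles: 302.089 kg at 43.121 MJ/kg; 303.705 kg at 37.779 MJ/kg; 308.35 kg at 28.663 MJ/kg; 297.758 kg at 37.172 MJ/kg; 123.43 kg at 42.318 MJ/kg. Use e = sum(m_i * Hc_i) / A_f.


Total energy = 302.089*43.121 + 303.705*37.779 + 308.35*28.663 + 297.758*37.172 + 123.43*42.318
= 13026.38 + 11473.67 + 8838.236 + 11068.26 + 5223.311
= 49629.86 MJ
e = 49629.86 / 63.44 = 782.31 MJ/m^2

782.31 MJ/m^2


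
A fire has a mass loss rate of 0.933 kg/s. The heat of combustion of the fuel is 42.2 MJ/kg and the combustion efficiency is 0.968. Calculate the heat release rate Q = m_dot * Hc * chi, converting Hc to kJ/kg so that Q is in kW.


Hc = 42.2 MJ/kg = 42.2 * 1000 kJ/kg = 42200 kJ/kg
Q = 0.933 kg/s * 42200 kJ/kg * 0.968 = 38113 kW

38113 kW
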